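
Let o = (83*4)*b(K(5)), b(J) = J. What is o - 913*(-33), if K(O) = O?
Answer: 31789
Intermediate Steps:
o = 1660 (o = (83*4)*5 = 332*5 = 1660)
o - 913*(-33) = 1660 - 913*(-33) = 1660 + 30129 = 31789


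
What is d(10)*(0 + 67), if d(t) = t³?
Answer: 67000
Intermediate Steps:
d(10)*(0 + 67) = 10³*(0 + 67) = 1000*67 = 67000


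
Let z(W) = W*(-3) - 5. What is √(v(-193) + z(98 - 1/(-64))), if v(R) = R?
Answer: 3*I*√3499/8 ≈ 22.182*I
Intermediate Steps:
z(W) = -5 - 3*W (z(W) = -3*W - 5 = -5 - 3*W)
√(v(-193) + z(98 - 1/(-64))) = √(-193 + (-5 - 3*(98 - 1/(-64)))) = √(-193 + (-5 - 3*(98 - 1*(-1/64)))) = √(-193 + (-5 - 3*(98 + 1/64))) = √(-193 + (-5 - 3*6273/64)) = √(-193 + (-5 - 18819/64)) = √(-193 - 19139/64) = √(-31491/64) = 3*I*√3499/8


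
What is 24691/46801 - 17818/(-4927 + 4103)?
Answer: 427122801/19282012 ≈ 22.151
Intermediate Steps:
24691/46801 - 17818/(-4927 + 4103) = 24691*(1/46801) - 17818/(-824) = 24691/46801 - 17818*(-1/824) = 24691/46801 + 8909/412 = 427122801/19282012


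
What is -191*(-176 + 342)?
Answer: -31706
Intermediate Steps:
-191*(-176 + 342) = -191*166 = -31706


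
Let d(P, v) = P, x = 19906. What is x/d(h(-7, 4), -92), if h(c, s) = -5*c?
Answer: 19906/35 ≈ 568.74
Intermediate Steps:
x/d(h(-7, 4), -92) = 19906/((-5*(-7))) = 19906/35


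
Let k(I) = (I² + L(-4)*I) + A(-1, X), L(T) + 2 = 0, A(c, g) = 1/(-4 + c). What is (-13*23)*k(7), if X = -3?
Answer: -52026/5 ≈ -10405.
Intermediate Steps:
L(T) = -2 (L(T) = -2 + 0 = -2)
k(I) = -⅕ + I² - 2*I (k(I) = (I² - 2*I) + 1/(-4 - 1) = (I² - 2*I) + 1/(-5) = (I² - 2*I) - ⅕ = -⅕ + I² - 2*I)
(-13*23)*k(7) = (-13*23)*(-⅕ + 7² - 2*7) = -299*(-⅕ + 49 - 14) = -299*174/5 = -52026/5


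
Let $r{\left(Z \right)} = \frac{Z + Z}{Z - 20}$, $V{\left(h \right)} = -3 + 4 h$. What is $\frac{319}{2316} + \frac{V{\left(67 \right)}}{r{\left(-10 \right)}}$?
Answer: $\frac{920929}{2316} \approx 397.64$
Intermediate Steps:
$r{\left(Z \right)} = \frac{2 Z}{-20 + Z}$
$\frac{319}{2316} + \frac{V{\left(67 \right)}}{r{\left(-10 \right)}} = \frac{319}{2316} + \frac{-3 + 4 \cdot 67}{2 \left(-10\right) \frac{1}{-20 - 10}} = 319 \cdot \frac{1}{2316} + \frac{-3 + 268}{2 \left(-10\right) \frac{1}{-30}} = \frac{319}{2316} + \frac{265}{2 \left(-10\right) \left(- \frac{1}{30}\right)} = \frac{319}{2316} + \frac{265}{\frac{2}{3}} = \frac{319}{2316} + 265 \cdot \frac{3}{2} = \frac{319}{2316} + \frac{795}{2} = \frac{920929}{2316}$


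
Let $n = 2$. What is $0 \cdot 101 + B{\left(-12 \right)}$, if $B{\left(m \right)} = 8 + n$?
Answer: $10$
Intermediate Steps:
$B{\left(m \right)} = 10$ ($B{\left(m \right)} = 8 + 2 = 10$)
$0 \cdot 101 + B{\left(-12 \right)} = 0 \cdot 101 + 10 = 0 + 10 = 10$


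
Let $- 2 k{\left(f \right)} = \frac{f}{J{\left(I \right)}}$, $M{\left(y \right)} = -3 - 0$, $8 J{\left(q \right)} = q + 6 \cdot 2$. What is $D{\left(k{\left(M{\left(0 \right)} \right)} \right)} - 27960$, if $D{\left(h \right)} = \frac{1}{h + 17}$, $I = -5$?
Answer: $- \frac{3662753}{131} \approx -27960.0$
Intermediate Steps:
$J{\left(q \right)} = \frac{3}{2} + \frac{q}{8}$ ($J{\left(q \right)} = \frac{q + 6 \cdot 2}{8} = \frac{q + 12}{8} = \frac{12 + q}{8} = \frac{3}{2} + \frac{q}{8}$)
$M{\left(y \right)} = -3$ ($M{\left(y \right)} = -3 + 0 = -3$)
$k{\left(f \right)} = - \frac{4 f}{7}$ ($k{\left(f \right)} = - \frac{f \frac{1}{\frac{3}{2} + \frac{1}{8} \left(-5\right)}}{2} = - \frac{f \frac{1}{\frac{3}{2} - \frac{5}{8}}}{2} = - \frac{f \frac{1}{\frac{7}{8}}}{2} = - \frac{f \frac{8}{7}}{2} = - \frac{\frac{8}{7} f}{2} = - \frac{4 f}{7}$)
$D{\left(h \right)} = \frac{1}{17 + h}$
$D{\left(k{\left(M{\left(0 \right)} \right)} \right)} - 27960 = \frac{1}{17 - - \frac{12}{7}} - 27960 = \frac{1}{17 + \frac{12}{7}} - 27960 = \frac{1}{\frac{131}{7}} - 27960 = \frac{7}{131} - 27960 = - \frac{3662753}{131}$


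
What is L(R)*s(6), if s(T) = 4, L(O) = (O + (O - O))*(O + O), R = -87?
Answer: 60552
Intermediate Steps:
L(O) = 2*O**2 (L(O) = (O + 0)*(2*O) = O*(2*O) = 2*O**2)
L(R)*s(6) = (2*(-87)**2)*4 = (2*7569)*4 = 15138*4 = 60552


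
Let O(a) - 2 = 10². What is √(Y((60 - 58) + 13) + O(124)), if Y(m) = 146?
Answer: 2*√62 ≈ 15.748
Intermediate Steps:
O(a) = 102 (O(a) = 2 + 10² = 2 + 100 = 102)
√(Y((60 - 58) + 13) + O(124)) = √(146 + 102) = √248 = 2*√62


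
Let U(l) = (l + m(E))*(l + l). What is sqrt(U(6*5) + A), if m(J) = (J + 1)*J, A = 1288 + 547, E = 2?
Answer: sqrt(3995) ≈ 63.206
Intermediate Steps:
A = 1835
m(J) = J*(1 + J) (m(J) = (1 + J)*J = J*(1 + J))
U(l) = 2*l*(6 + l) (U(l) = (l + 2*(1 + 2))*(l + l) = (l + 2*3)*(2*l) = (l + 6)*(2*l) = (6 + l)*(2*l) = 2*l*(6 + l))
sqrt(U(6*5) + A) = sqrt(2*(6*5)*(6 + 6*5) + 1835) = sqrt(2*30*(6 + 30) + 1835) = sqrt(2*30*36 + 1835) = sqrt(2160 + 1835) = sqrt(3995)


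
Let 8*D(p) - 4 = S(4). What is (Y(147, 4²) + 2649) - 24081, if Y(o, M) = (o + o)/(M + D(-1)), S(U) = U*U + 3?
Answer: -3233880/151 ≈ -21416.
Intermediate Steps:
S(U) = 3 + U² (S(U) = U² + 3 = 3 + U²)
D(p) = 23/8 (D(p) = ½ + (3 + 4²)/8 = ½ + (3 + 16)/8 = ½ + (⅛)*19 = ½ + 19/8 = 23/8)
Y(o, M) = 2*o/(23/8 + M) (Y(o, M) = (o + o)/(M + 23/8) = (2*o)/(23/8 + M) = 2*o/(23/8 + M))
(Y(147, 4²) + 2649) - 24081 = (16*147/(23 + 8*4²) + 2649) - 24081 = (16*147/(23 + 8*16) + 2649) - 24081 = (16*147/(23 + 128) + 2649) - 24081 = (16*147/151 + 2649) - 24081 = (16*147*(1/151) + 2649) - 24081 = (2352/151 + 2649) - 24081 = 402351/151 - 24081 = -3233880/151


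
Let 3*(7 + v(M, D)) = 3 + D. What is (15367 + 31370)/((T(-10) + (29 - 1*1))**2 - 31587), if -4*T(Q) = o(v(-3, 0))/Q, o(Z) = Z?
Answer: -18694800/12324551 ≈ -1.5169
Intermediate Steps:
v(M, D) = -6 + D/3 (v(M, D) = -7 + (3 + D)/3 = -7 + (1 + D/3) = -6 + D/3)
T(Q) = 3/(2*Q) (T(Q) = -(-6 + (1/3)*0)/(4*Q) = -(-6 + 0)/(4*Q) = -(-3)/(2*Q) = 3/(2*Q))
(15367 + 31370)/((T(-10) + (29 - 1*1))**2 - 31587) = (15367 + 31370)/(((3/2)/(-10) + (29 - 1*1))**2 - 31587) = 46737/(((3/2)*(-1/10) + (29 - 1))**2 - 31587) = 46737/((-3/20 + 28)**2 - 31587) = 46737/((557/20)**2 - 31587) = 46737/(310249/400 - 31587) = 46737/(-12324551/400) = 46737*(-400/12324551) = -18694800/12324551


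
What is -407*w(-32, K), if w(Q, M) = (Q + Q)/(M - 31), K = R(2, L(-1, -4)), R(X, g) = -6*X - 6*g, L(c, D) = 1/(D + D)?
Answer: -104192/169 ≈ -616.52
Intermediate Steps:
L(c, D) = 1/(2*D)
K = -45/4 (K = -6*2 - 3/(-4) = -12 - 3*(-1)/4 = -12 - 6*(-1/8) = -12 + 3/4 = -45/4 ≈ -11.250)
w(Q, M) = 2*Q/(-31 + M) (w(Q, M) = (2*Q)/(-31 + M) = 2*Q/(-31 + M))
-407*w(-32, K) = -814*(-32)/(-31 - 45/4) = -814*(-32)/(-169/4) = -814*(-32)*(-4)/169 = -407*256/169 = -104192/169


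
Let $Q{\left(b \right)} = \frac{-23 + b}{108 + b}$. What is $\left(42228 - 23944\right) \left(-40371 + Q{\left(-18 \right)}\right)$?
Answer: $- \frac{33216826202}{45} \approx -7.3815 \cdot 10^{8}$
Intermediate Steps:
$Q{\left(b \right)} = \frac{-23 + b}{108 + b}$
$\left(42228 - 23944\right) \left(-40371 + Q{\left(-18 \right)}\right) = \left(42228 - 23944\right) \left(-40371 + \frac{-23 - 18}{108 - 18}\right) = 18284 \left(-40371 + \frac{1}{90} \left(-41\right)\right) = 18284 \left(-40371 - \frac{41}{90}\right) = 18284 \left(- \frac{3633431}{90}\right) = - \frac{33216826202}{45}$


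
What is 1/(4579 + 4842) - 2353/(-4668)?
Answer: 22172281/43977228 ≈ 0.50418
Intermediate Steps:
1/(4579 + 4842) - 2353/(-4668) = 1/9421 - 2353*(-1)/4668 = 1/9421 - 1*(-2353/4668) = 1/9421 + 2353/4668 = 22172281/43977228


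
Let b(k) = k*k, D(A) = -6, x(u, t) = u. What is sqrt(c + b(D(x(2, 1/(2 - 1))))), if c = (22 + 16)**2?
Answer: 2*sqrt(370) ≈ 38.471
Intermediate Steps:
b(k) = k**2
c = 1444 (c = 38**2 = 1444)
sqrt(c + b(D(x(2, 1/(2 - 1))))) = sqrt(1444 + (-6)**2) = sqrt(1444 + 36) = sqrt(1480) = 2*sqrt(370)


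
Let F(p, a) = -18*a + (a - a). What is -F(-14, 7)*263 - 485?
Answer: 32653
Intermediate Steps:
F(p, a) = -18*a (F(p, a) = -18*a + 0 = -18*a)
-F(-14, 7)*263 - 485 = -(-18)*7*263 - 485 = -1*(-126)*263 - 485 = 126*263 - 485 = 33138 - 485 = 32653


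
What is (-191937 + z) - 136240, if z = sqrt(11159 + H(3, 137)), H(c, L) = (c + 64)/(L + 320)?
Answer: -328177 + sqrt(2330576610)/457 ≈ -3.2807e+5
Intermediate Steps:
H(c, L) = (64 + c)/(320 + L)
z = sqrt(2330576610)/457 (z = sqrt(11159 + (64 + 3)/(320 + 137)) = sqrt(11159 + 67/457) = sqrt(5099730/457) = sqrt(2330576610)/457 ≈ 105.64)
(-191937 + z) - 136240 = (-191937 + sqrt(2330576610)/457) - 136240 = -328177 + sqrt(2330576610)/457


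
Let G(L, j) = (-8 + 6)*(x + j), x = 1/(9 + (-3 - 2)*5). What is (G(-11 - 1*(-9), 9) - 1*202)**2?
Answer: 3094081/64 ≈ 48345.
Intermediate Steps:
x = -1/16 (x = 1/(9 - 5*5) = 1/(9 - 25) = 1/(-16) = -1/16 ≈ -0.062500)
G(L, j) = 1/8 - 2*j (G(L, j) = (-8 + 6)*(-1/16 + j) = -2*(-1/16 + j) = 1/8 - 2*j)
(G(-11 - 1*(-9), 9) - 1*202)**2 = ((1/8 - 2*9) - 1*202)**2 = ((1/8 - 18) - 202)**2 = (-143/8 - 202)**2 = (-1759/8)**2 = 3094081/64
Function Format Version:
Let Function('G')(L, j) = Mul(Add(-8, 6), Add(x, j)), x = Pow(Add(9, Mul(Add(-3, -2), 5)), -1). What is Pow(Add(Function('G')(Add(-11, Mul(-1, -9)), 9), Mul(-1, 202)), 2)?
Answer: Rational(3094081, 64) ≈ 48345.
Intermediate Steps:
x = Rational(-1, 16) (x = Pow(Add(9, Mul(-5, 5)), -1) = Pow(Add(9, -25), -1) = Pow(-16, -1) = Rational(-1, 16) ≈ -0.062500)
Function('G')(L, j) = Add(Rational(1, 8), Mul(-2, j)) (Function('G')(L, j) = Mul(Add(-8, 6), Add(Rational(-1, 16), j)) = Mul(-2, Add(Rational(-1, 16), j)) = Add(Rational(1, 8), Mul(-2, j)))
Pow(Add(Function('G')(Add(-11, Mul(-1, -9)), 9), Mul(-1, 202)), 2) = Pow(Add(Add(Rational(1, 8), Mul(-2, 9)), Mul(-1, 202)), 2) = Pow(Add(Add(Rational(1, 8), -18), -202), 2) = Pow(Add(Rational(-143, 8), -202), 2) = Pow(Rational(-1759, 8), 2) = Rational(3094081, 64)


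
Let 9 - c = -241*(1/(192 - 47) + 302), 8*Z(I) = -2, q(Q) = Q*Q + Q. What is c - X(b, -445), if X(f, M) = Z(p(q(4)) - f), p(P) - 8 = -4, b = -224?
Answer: 42219889/580 ≈ 72793.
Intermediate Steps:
q(Q) = Q + Q² (q(Q) = Q² + Q = Q + Q²)
p(P) = 4 (p(P) = 8 - 4 = 4)
Z(I) = -¼ (Z(I) = (⅛)*(-2) = -¼)
X(f, M) = -¼
c = 10554936/145 (c = 9 - (-241)*(1/(192 - 47) + 302) = 9 - (-241)*(1/145 + 302) = 9 - (-241)*43791/145 = 9 - 1*(-10553631/145) = 9 + 10553631/145 = 10554936/145 ≈ 72793.)
c - X(b, -445) = 10554936/145 - 1*(-¼) = 10554936/145 + ¼ = 42219889/580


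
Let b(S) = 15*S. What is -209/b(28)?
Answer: -209/420 ≈ -0.49762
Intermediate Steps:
-209/b(28) = -209/(15*28) = -209/420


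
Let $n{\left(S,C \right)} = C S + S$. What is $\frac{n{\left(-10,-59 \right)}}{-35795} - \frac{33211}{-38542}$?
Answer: $\frac{233286677}{275922178} \approx 0.84548$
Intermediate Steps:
$n{\left(S,C \right)} = S + C S$
$\frac{n{\left(-10,-59 \right)}}{-35795} - \frac{33211}{-38542} = \frac{\left(-10\right) \left(1 - 59\right)}{-35795} - \frac{33211}{-38542} = \left(-10\right) \left(-58\right) \left(- \frac{1}{35795}\right) - - \frac{33211}{38542} = 580 \left(- \frac{1}{35795}\right) + \frac{33211}{38542} = - \frac{116}{7159} + \frac{33211}{38542} = \frac{233286677}{275922178}$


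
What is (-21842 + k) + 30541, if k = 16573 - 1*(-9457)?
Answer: 34729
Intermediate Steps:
k = 26030 (k = 16573 + 9457 = 26030)
(-21842 + k) + 30541 = (-21842 + 26030) + 30541 = 4188 + 30541 = 34729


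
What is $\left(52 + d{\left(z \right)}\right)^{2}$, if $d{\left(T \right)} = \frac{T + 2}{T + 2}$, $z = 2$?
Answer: $2809$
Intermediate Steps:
$d{\left(T \right)} = 1$ ($d{\left(T \right)} = \frac{2 + T}{2 + T} = 1$)
$\left(52 + d{\left(z \right)}\right)^{2} = \left(52 + 1\right)^{2} = 53^{2} = 2809$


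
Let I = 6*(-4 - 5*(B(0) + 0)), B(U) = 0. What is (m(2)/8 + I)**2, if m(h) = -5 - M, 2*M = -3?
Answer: 152881/256 ≈ 597.19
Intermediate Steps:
M = -3/2 (M = (1/2)*(-3) = -3/2 ≈ -1.5000)
m(h) = -7/2 (m(h) = -5 - 1*(-3/2) = -5 + 3/2 = -7/2)
I = -24 (I = 6*(-4 - 5*(0 + 0)) = 6*(-4 - 5*0) = 6*(-4 + 0) = 6*(-4) = -24)
(m(2)/8 + I)**2 = (-7/2/8 - 24)**2 = (-7/2*1/8 - 24)**2 = (-7/16 - 24)**2 = (-391/16)**2 = 152881/256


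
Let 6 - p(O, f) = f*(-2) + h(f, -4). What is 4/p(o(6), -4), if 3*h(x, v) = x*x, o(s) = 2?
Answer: -6/11 ≈ -0.54545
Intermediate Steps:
h(x, v) = x**2/3 (h(x, v) = (x*x)/3 = x**2/3)
p(O, f) = 6 + 2*f - f**2/3 (p(O, f) = 6 - (f*(-2) + f**2/3) = 6 - (-2*f + f**2/3) = 6 + (2*f - f**2/3) = 6 + 2*f - f**2/3)
4/p(o(6), -4) = 4/(6 + 2*(-4) - 1/3*(-4)**2) = 4/(6 - 8 - 1/3*16) = 4/(6 - 8 - 16/3) = 4/(-22/3) = -3/22*4 = -6/11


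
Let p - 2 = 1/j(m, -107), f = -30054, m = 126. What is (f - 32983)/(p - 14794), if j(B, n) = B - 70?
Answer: 3530072/828351 ≈ 4.2616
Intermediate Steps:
j(B, n) = -70 + B
p = 113/56 (p = 2 + 1/(-70 + 126) = 2 + 1/56 = 113/56 ≈ 2.0179)
(f - 32983)/(p - 14794) = (-30054 - 32983)/(113/56 - 14794) = -63037/(-828351/56) = -63037*(-56/828351) = 3530072/828351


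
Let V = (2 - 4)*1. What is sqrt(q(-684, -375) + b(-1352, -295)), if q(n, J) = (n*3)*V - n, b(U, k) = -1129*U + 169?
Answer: sqrt(1531365) ≈ 1237.5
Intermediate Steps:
b(U, k) = 169 - 1129*U
V = -2 (V = -2*1 = -2)
q(n, J) = -7*n (q(n, J) = (n*3)*(-2) - n = (3*n)*(-2) - n = -6*n - n = -7*n)
sqrt(q(-684, -375) + b(-1352, -295)) = sqrt(-7*(-684) + (169 - 1129*(-1352))) = sqrt(4788 + (169 + 1526408)) = sqrt(4788 + 1526577) = sqrt(1531365)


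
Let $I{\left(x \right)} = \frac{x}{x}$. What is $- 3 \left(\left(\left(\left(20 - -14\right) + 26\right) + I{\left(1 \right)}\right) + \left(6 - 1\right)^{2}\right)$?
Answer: $-258$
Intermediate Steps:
$I{\left(x \right)} = 1$
$- 3 \left(\left(\left(\left(20 - -14\right) + 26\right) + I{\left(1 \right)}\right) + \left(6 - 1\right)^{2}\right) = - 3 \left(\left(\left(\left(20 - -14\right) + 26\right) + 1\right) + \left(6 - 1\right)^{2}\right) = - 3 \left(\left(\left(\left(20 + 14\right) + 26\right) + 1\right) + 5^{2}\right) = - 3 \left(\left(\left(34 + 26\right) + 1\right) + 25\right) = - 3 \left(\left(60 + 1\right) + 25\right) = - 3 \left(61 + 25\right) = \left(-3\right) 86 = -258$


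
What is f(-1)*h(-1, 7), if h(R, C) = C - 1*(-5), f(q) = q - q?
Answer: 0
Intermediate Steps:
f(q) = 0
h(R, C) = 5 + C (h(R, C) = C + 5 = 5 + C)
f(-1)*h(-1, 7) = 0*(5 + 7) = 0*12 = 0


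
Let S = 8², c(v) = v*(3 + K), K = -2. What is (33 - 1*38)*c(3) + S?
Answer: 49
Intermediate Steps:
c(v) = v (c(v) = v*(3 - 2) = v*1 = v)
S = 64
(33 - 1*38)*c(3) + S = (33 - 1*38)*3 + 64 = (33 - 38)*3 + 64 = -5*3 + 64 = -15 + 64 = 49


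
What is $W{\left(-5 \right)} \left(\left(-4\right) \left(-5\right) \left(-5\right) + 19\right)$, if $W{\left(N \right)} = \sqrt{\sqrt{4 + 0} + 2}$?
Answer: $-162$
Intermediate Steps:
$W{\left(N \right)} = 2$ ($W{\left(N \right)} = \sqrt{\sqrt{4} + 2} = \sqrt{2 + 2} = \sqrt{4} = 2$)
$W{\left(-5 \right)} \left(\left(-4\right) \left(-5\right) \left(-5\right) + 19\right) = 2 \left(\left(-4\right) \left(-5\right) \left(-5\right) + 19\right) = 2 \left(20 \left(-5\right) + 19\right) = 2 \left(-100 + 19\right) = 2 \left(-81\right) = -162$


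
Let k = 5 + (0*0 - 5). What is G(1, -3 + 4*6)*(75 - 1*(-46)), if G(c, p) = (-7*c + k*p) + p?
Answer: 1694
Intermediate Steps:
k = 0 (k = 5 + (0 - 5) = 5 - 5 = 0)
G(c, p) = p - 7*c (G(c, p) = (-7*c + 0*p) + p = (-7*c + 0) + p = -7*c + p = p - 7*c)
G(1, -3 + 4*6)*(75 - 1*(-46)) = ((-3 + 4*6) - 7*1)*(75 - 1*(-46)) = ((-3 + 24) - 7)*(75 + 46) = (21 - 7)*121 = 14*121 = 1694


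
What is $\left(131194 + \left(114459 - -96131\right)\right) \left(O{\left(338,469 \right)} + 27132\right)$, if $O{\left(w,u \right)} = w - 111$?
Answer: $9350868456$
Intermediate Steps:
$O{\left(w,u \right)} = -111 + w$ ($O{\left(w,u \right)} = w - 111 = -111 + w$)
$\left(131194 + \left(114459 - -96131\right)\right) \left(O{\left(338,469 \right)} + 27132\right) = \left(131194 + \left(114459 - -96131\right)\right) \left(\left(-111 + 338\right) + 27132\right) = \left(131194 + \left(114459 + 96131\right)\right) \left(227 + 27132\right) = \left(131194 + 210590\right) 27359 = 341784 \cdot 27359 = 9350868456$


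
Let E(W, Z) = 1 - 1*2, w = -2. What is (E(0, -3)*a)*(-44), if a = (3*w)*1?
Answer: -264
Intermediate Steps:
E(W, Z) = -1 (E(W, Z) = 1 - 2 = -1)
a = -6 (a = (3*(-2))*1 = -6*1 = -6)
(E(0, -3)*a)*(-44) = -1*(-6)*(-44) = 6*(-44) = -264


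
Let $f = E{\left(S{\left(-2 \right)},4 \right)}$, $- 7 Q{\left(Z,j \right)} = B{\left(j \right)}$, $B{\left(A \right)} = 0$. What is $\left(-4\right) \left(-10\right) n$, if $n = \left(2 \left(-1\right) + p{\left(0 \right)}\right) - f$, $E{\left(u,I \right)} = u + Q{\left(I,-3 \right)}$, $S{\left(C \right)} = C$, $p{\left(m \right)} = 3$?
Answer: $120$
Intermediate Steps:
$Q{\left(Z,j \right)} = 0$ ($Q{\left(Z,j \right)} = \left(- \frac{1}{7}\right) 0 = 0$)
$E{\left(u,I \right)} = u$ ($E{\left(u,I \right)} = u + 0 = u$)
$f = -2$
$n = 3$ ($n = \left(2 \left(-1\right) + 3\right) - -2 = \left(-2 + 3\right) + 2 = 1 + 2 = 3$)
$\left(-4\right) \left(-10\right) n = \left(-4\right) \left(-10\right) 3 = 40 \cdot 3 = 120$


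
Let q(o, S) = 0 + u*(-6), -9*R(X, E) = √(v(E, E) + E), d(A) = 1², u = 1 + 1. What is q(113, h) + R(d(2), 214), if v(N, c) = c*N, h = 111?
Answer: -12 - √46010/9 ≈ -35.833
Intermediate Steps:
v(N, c) = N*c
u = 2
d(A) = 1
R(X, E) = -√(E + E²)/9 (R(X, E) = -√(E*E + E)/9 = -√(E² + E)/9 = -√(E + E²)/9)
q(o, S) = -12 (q(o, S) = 0 + 2*(-6) = 0 - 12 = -12)
q(113, h) + R(d(2), 214) = -12 - √214*√(1 + 214)/9 = -12 - √46010/9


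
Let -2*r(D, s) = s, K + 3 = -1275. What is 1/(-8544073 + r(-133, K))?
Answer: -1/8543434 ≈ -1.1705e-7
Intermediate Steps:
K = -1278 (K = -3 - 1275 = -1278)
r(D, s) = -s/2
1/(-8544073 + r(-133, K)) = 1/(-8544073 - 1/2*(-1278)) = 1/(-8544073 + 639) = 1/(-8543434) = -1/8543434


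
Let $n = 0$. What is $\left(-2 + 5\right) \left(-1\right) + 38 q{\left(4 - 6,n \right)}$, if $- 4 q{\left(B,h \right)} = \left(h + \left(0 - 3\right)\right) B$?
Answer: $-60$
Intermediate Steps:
$q{\left(B,h \right)} = - \frac{B \left(-3 + h\right)}{4}$ ($q{\left(B,h \right)} = - \frac{\left(h + \left(0 - 3\right)\right) B}{4} = - \frac{\left(h - 3\right) B}{4} = - \frac{\left(-3 + h\right) B}{4} = - \frac{B \left(-3 + h\right)}{4}$)
$\left(-2 + 5\right) \left(-1\right) + 38 q{\left(4 - 6,n \right)} = \left(-2 + 5\right) \left(-1\right) + 38 \frac{\left(4 - 6\right) \left(3 - 0\right)}{4} = 3 \left(-1\right) + 38 \frac{\left(4 - 6\right) \left(3 + 0\right)}{4} = -3 + 38 \cdot \frac{1}{4} \left(-2\right) 3 = -3 + 38 \left(- \frac{3}{2}\right) = -3 - 57 = -60$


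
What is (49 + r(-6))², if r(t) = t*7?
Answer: 49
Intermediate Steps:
r(t) = 7*t
(49 + r(-6))² = (49 + 7*(-6))² = (49 - 42)² = 7² = 49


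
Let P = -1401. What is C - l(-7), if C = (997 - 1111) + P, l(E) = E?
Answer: -1508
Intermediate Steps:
C = -1515 (C = (997 - 1111) - 1401 = -114 - 1401 = -1515)
C - l(-7) = -1515 - 1*(-7) = -1515 + 7 = -1508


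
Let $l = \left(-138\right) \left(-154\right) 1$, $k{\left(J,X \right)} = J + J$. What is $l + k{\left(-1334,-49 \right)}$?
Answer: $18584$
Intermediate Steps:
$k{\left(J,X \right)} = 2 J$
$l = 21252$ ($l = 21252 \cdot 1 = 21252$)
$l + k{\left(-1334,-49 \right)} = 21252 + 2 \left(-1334\right) = 21252 - 2668 = 18584$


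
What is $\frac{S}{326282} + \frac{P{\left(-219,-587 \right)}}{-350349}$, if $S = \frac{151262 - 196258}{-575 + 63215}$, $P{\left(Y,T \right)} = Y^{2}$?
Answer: $- \frac{2816831280083}{20576263035240} \approx -0.1369$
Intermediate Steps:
$S = - \frac{11249}{15660}$ ($S = - \frac{44996}{62640} = \left(-44996\right) \frac{1}{62640} = - \frac{11249}{15660} \approx -0.71833$)
$\frac{S}{326282} + \frac{P{\left(-219,-587 \right)}}{-350349} = - \frac{11249}{15660 \cdot 326282} + \frac{\left(-219\right)^{2}}{-350349} = \left(- \frac{11249}{15660}\right) \frac{1}{326282} + 47961 \left(- \frac{1}{350349}\right) = - \frac{11249}{5109576120} - \frac{15987}{116783} = - \frac{2816831280083}{20576263035240}$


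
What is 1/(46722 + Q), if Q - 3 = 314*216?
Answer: 1/114549 ≈ 8.7299e-6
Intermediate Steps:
Q = 67827 (Q = 3 + 314*216 = 3 + 67824 = 67827)
1/(46722 + Q) = 1/(46722 + 67827) = 1/114549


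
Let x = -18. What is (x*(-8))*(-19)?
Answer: -2736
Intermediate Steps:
(x*(-8))*(-19) = -18*(-8)*(-19) = 144*(-19) = -2736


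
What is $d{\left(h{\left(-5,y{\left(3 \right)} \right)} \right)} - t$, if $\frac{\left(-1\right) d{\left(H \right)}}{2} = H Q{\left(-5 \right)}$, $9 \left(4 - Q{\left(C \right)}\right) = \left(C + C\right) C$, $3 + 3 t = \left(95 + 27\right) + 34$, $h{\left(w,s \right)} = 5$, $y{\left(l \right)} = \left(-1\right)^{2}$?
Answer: $- \frac{319}{9} \approx -35.444$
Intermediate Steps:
$y{\left(l \right)} = 1$
$t = 51$ ($t = -1 + \frac{\left(95 + 27\right) + 34}{3} = -1 + \frac{122 + 34}{3} = -1 + \frac{1}{3} \cdot 156 = -1 + 52 = 51$)
$Q{\left(C \right)} = 4 - \frac{2 C^{2}}{9}$ ($Q{\left(C \right)} = 4 - \frac{\left(C + C\right) C}{9} = 4 - \frac{2 C C}{9} = 4 - \frac{2 C^{2}}{9}$)
$d{\left(H \right)} = \frac{28 H}{9}$ ($d{\left(H \right)} = - 2 H \left(4 - \frac{2 \left(-5\right)^{2}}{9}\right) = - 2 H \left(4 - \frac{50}{9}\right) = - 2 H \left(- \frac{14}{9}\right) = - 2 \left(- \frac{14 H}{9}\right) = \frac{28 H}{9}$)
$d{\left(h{\left(-5,y{\left(3 \right)} \right)} \right)} - t = \frac{28}{9} \cdot 5 - 51 = \frac{140}{9} - 51 = - \frac{319}{9}$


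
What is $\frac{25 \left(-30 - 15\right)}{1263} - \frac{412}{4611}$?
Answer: $- \frac{1902577}{1941231} \approx -0.98009$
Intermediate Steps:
$\frac{25 \left(-30 - 15\right)}{1263} - \frac{412}{4611} = 25 \left(-45\right) \frac{1}{1263} - \frac{412}{4611} = \left(-1125\right) \frac{1}{1263} - \frac{412}{4611} = - \frac{375}{421} - \frac{412}{4611} = - \frac{1902577}{1941231}$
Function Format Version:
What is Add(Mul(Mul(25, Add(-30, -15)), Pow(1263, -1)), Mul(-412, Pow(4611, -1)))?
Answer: Rational(-1902577, 1941231) ≈ -0.98009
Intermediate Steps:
Add(Mul(Mul(25, Add(-30, -15)), Pow(1263, -1)), Mul(-412, Pow(4611, -1))) = Add(Mul(Mul(25, -45), Rational(1, 1263)), Mul(-412, Rational(1, 4611))) = Add(Mul(-1125, Rational(1, 1263)), Rational(-412, 4611)) = Add(Rational(-375, 421), Rational(-412, 4611)) = Rational(-1902577, 1941231)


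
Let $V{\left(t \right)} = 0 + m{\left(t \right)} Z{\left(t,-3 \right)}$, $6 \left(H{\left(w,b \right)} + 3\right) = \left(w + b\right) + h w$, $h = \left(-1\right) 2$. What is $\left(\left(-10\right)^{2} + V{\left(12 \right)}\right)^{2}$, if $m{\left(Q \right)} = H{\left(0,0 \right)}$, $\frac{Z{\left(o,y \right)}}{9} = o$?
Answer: $50176$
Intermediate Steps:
$h = -2$
$H{\left(w,b \right)} = -3 - \frac{w}{6} + \frac{b}{6}$ ($H{\left(w,b \right)} = -3 + \frac{\left(w + b\right) - 2 w}{6} = -3 + \frac{\left(b + w\right) - 2 w}{6} = -3 + \frac{b - w}{6} = -3 + \left(- \frac{w}{6} + \frac{b}{6}\right) = -3 - \frac{w}{6} + \frac{b}{6}$)
$Z{\left(o,y \right)} = 9 o$
$m{\left(Q \right)} = -3$ ($m{\left(Q \right)} = -3 - 0 + \frac{1}{6} \cdot 0 = -3 + 0 + 0 = -3$)
$V{\left(t \right)} = - 27 t$ ($V{\left(t \right)} = 0 - 3 \cdot 9 t = 0 - 27 t = - 27 t$)
$\left(\left(-10\right)^{2} + V{\left(12 \right)}\right)^{2} = \left(\left(-10\right)^{2} - 324\right)^{2} = \left(100 - 324\right)^{2} = \left(-224\right)^{2} = 50176$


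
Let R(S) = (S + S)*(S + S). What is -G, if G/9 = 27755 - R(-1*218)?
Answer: 1461069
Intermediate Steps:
R(S) = 4*S**2 (R(S) = (2*S)*(2*S) = 4*S**2)
G = -1461069 (G = 9*(27755 - 4*(-1*218)**2) = 9*(27755 - 4*(-218)**2) = 9*(27755 - 4*47524) = 9*(27755 - 1*190096) = 9*(27755 - 190096) = 9*(-162341) = -1461069)
-G = -1*(-1461069) = 1461069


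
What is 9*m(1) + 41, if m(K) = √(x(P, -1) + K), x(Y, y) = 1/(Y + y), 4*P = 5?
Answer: 41 + 9*√5 ≈ 61.125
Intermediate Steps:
P = 5/4 (P = (¼)*5 = 5/4 ≈ 1.2500)
m(K) = √(4 + K) (m(K) = √(1/(5/4 - 1) + K) = √(1/(¼) + K) = √(4 + K))
9*m(1) + 41 = 9*√(4 + 1) + 41 = 9*√5 + 41 = 41 + 9*√5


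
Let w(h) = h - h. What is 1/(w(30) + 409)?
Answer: 1/409 ≈ 0.0024450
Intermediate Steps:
w(h) = 0
1/(w(30) + 409) = 1/(0 + 409) = 1/409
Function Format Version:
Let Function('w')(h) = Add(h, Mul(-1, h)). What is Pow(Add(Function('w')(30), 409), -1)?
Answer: Rational(1, 409) ≈ 0.0024450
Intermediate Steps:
Function('w')(h) = 0
Pow(Add(Function('w')(30), 409), -1) = Pow(Add(0, 409), -1) = Pow(409, -1) = Rational(1, 409)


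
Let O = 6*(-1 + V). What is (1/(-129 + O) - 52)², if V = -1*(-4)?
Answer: 33327529/12321 ≈ 2704.9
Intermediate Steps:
V = 4
O = 18 (O = 6*(-1 + 4) = 6*3 = 18)
(1/(-129 + O) - 52)² = (1/(-129 + 18) - 52)² = (1/(-111) - 52)² = (-1/111 - 52)² = (-5773/111)² = 33327529/12321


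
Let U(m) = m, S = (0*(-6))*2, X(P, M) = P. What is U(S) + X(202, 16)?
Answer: 202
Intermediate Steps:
S = 0 (S = 0*2 = 0)
U(S) + X(202, 16) = 0 + 202 = 202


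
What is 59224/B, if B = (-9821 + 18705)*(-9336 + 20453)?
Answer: 14806/24690857 ≈ 0.00059966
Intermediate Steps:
B = 98763428 (B = 8884*11117 = 98763428)
59224/B = 59224/98763428 = 59224*(1/98763428) = 14806/24690857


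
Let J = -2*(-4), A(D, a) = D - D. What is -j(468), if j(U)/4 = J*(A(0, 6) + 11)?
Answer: -352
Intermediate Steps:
A(D, a) = 0
J = 8
j(U) = 352 (j(U) = 4*(8*(0 + 11)) = 4*(8*11) = 4*88 = 352)
-j(468) = -1*352 = -352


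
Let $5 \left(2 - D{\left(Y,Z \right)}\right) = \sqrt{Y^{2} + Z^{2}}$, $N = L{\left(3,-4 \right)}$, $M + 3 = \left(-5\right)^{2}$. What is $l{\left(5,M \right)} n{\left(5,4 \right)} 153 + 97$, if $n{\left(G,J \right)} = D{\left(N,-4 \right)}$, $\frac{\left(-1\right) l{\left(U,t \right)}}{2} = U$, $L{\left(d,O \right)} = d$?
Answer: $-1433$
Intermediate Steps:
$M = 22$ ($M = -3 + \left(-5\right)^{2} = -3 + 25 = 22$)
$l{\left(U,t \right)} = - 2 U$
$N = 3$
$D{\left(Y,Z \right)} = 2 - \frac{\sqrt{Y^{2} + Z^{2}}}{5}$
$n{\left(G,J \right)} = 1$ ($n{\left(G,J \right)} = 2 - \frac{\sqrt{3^{2} + \left(-4\right)^{2}}}{5} = 2 - \frac{\sqrt{9 + 16}}{5} = 2 - \frac{\sqrt{25}}{5} = 2 - 1 = 1$)
$l{\left(5,M \right)} n{\left(5,4 \right)} 153 + 97 = \left(-2\right) 5 \cdot 1 \cdot 153 + 97 = \left(-10\right) 1 \cdot 153 + 97 = \left(-10\right) 153 + 97 = -1530 + 97 = -1433$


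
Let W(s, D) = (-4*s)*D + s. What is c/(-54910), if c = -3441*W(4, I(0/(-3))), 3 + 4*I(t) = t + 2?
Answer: 13764/27455 ≈ 0.50133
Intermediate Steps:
I(t) = -1/4 + t/4 (I(t) = -3/4 + (t + 2)/4 = -3/4 + (2 + t)/4 = -3/4 + (1/2 + t/4) = -1/4 + t/4)
W(s, D) = s - 4*D*s (W(s, D) = -4*D*s + s = s - 4*D*s)
c = -27528 (c = -13764*(1 - 4*(-1/4 + (0/(-3))/4)) = -13764*(1 - 4*(-1/4 + (0*(-1/3))/4)) = -13764*(1 - 4*(-1/4 + (1/4)*0)) = -13764*(1 - 4*(-1/4 + 0)) = -13764*(1 - 4*(-1/4)) = -13764*(1 + 1) = -13764*2 = -3441*8 = -27528)
c/(-54910) = -27528/(-54910) = -27528*(-1/54910) = 13764/27455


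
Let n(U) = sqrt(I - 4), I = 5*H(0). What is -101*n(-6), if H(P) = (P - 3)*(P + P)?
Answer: -202*I ≈ -202.0*I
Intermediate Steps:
H(P) = 2*P*(-3 + P) (H(P) = (-3 + P)*(2*P) = 2*P*(-3 + P))
I = 0 (I = 5*(2*0*(-3 + 0)) = 5*(2*0*(-3)) = 5*0 = 0)
n(U) = 2*I (n(U) = sqrt(0 - 4) = sqrt(-4) = 2*I)
-101*n(-6) = -202*I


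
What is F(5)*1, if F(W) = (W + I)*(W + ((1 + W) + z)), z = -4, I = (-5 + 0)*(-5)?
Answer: 210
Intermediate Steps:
I = 25 (I = -5*(-5) = 25)
F(W) = (-3 + 2*W)*(25 + W) (F(W) = (W + 25)*(W + ((1 + W) - 4)) = (25 + W)*(W + (-3 + W)) = (25 + W)*(-3 + 2*W) = (-3 + 2*W)*(25 + W))
F(5)*1 = (-75 + 2*5**2 + 47*5)*1 = (-75 + 2*25 + 235)*1 = (-75 + 50 + 235)*1 = 210*1 = 210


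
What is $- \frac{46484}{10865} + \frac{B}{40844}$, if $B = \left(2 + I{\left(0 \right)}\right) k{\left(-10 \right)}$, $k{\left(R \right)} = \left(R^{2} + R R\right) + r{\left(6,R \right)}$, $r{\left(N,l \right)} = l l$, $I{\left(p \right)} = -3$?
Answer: $- \frac{475462999}{110942515} \approx -4.2857$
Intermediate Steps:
$r{\left(N,l \right)} = l^{2}$
$k{\left(R \right)} = 3 R^{2}$ ($k{\left(R \right)} = \left(R^{2} + R R\right) + R^{2} = \left(R^{2} + R^{2}\right) + R^{2} = 2 R^{2} + R^{2} = 3 R^{2}$)
$B = -300$ ($B = \left(2 - 3\right) 3 \left(-10\right)^{2} = - 3 \cdot 100 = \left(-1\right) 300 = -300$)
$- \frac{46484}{10865} + \frac{B}{40844} = - \frac{46484}{10865} - \frac{300}{40844} = \left(-46484\right) \frac{1}{10865} - \frac{75}{10211} = - \frac{46484}{10865} - \frac{75}{10211} = - \frac{475462999}{110942515}$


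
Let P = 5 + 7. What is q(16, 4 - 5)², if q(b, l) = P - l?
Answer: 169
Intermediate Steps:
P = 12
q(b, l) = 12 - l
q(16, 4 - 5)² = (12 - (4 - 5))² = (12 - 1*(-1))² = (12 + 1)² = 13² = 169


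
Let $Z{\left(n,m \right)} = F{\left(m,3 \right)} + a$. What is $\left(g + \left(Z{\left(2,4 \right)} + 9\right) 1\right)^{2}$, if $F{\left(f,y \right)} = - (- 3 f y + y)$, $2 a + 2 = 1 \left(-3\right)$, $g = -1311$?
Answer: $\frac{6466849}{4} \approx 1.6167 \cdot 10^{6}$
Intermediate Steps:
$a = - \frac{5}{2}$ ($a = -1 + \frac{1 \left(-3\right)}{2} = -1 + \frac{1}{2} \left(-3\right) = -1 - \frac{3}{2} = - \frac{5}{2} \approx -2.5$)
$F{\left(f,y \right)} = - y + 3 f y$ ($F{\left(f,y \right)} = - (- 3 f y + y) = - (y - 3 f y) = - y + 3 f y$)
$Z{\left(n,m \right)} = - \frac{11}{2} + 9 m$ ($Z{\left(n,m \right)} = 3 \left(-1 + 3 m\right) - \frac{5}{2} = \left(-3 + 9 m\right) - \frac{5}{2} = - \frac{11}{2} + 9 m$)
$\left(g + \left(Z{\left(2,4 \right)} + 9\right) 1\right)^{2} = \left(-1311 + \left(\left(- \frac{11}{2} + 9 \cdot 4\right) + 9\right) 1\right)^{2} = \left(-1311 + \left(\left(- \frac{11}{2} + 36\right) + 9\right) 1\right)^{2} = \left(-1311 + \left(\frac{61}{2} + 9\right) 1\right)^{2} = \left(-1311 + \frac{79}{2} \cdot 1\right)^{2} = \left(-1311 + \frac{79}{2}\right)^{2} = \left(- \frac{2543}{2}\right)^{2} = \frac{6466849}{4}$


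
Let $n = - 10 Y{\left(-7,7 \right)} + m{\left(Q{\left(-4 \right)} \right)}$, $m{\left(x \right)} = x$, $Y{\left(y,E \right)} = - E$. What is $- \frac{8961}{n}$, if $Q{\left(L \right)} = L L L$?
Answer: $- \frac{2987}{2} \approx -1493.5$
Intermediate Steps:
$Q{\left(L \right)} = L^{3}$ ($Q{\left(L \right)} = L^{2} L = L^{3}$)
$n = 6$ ($n = - 10 \left(\left(-1\right) 7\right) + \left(-4\right)^{3} = \left(-10\right) \left(-7\right) - 64 = 70 - 64 = 6$)
$- \frac{8961}{n} = - \frac{8961}{6} = \left(-8961\right) \frac{1}{6} = - \frac{2987}{2}$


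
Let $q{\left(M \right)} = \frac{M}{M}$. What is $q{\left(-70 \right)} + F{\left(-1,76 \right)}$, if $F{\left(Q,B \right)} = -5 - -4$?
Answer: $0$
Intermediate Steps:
$q{\left(M \right)} = 1$
$F{\left(Q,B \right)} = -1$ ($F{\left(Q,B \right)} = -5 + 4 = -1$)
$q{\left(-70 \right)} + F{\left(-1,76 \right)} = 1 - 1 = 0$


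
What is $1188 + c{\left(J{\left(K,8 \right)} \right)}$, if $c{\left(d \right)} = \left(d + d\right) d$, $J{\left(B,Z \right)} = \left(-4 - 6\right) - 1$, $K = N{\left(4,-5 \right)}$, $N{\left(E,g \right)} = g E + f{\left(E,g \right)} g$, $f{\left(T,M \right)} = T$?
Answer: $1430$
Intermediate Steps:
$N{\left(E,g \right)} = 2 E g$ ($N{\left(E,g \right)} = g E + E g = E g + E g = 2 E g$)
$K = -40$ ($K = 2 \cdot 4 \left(-5\right) = -40$)
$J{\left(B,Z \right)} = -11$ ($J{\left(B,Z \right)} = \left(-4 - 6\right) - 1 = -10 - 1 = -11$)
$c{\left(d \right)} = 2 d^{2}$ ($c{\left(d \right)} = 2 d d = 2 d^{2}$)
$1188 + c{\left(J{\left(K,8 \right)} \right)} = 1188 + 2 \left(-11\right)^{2} = 1188 + 2 \cdot 121 = 1188 + 242 = 1430$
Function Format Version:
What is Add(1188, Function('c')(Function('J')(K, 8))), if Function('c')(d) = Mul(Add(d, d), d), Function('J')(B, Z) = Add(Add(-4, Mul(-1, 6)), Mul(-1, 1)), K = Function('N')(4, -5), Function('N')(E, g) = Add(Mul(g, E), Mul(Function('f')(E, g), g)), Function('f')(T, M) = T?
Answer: 1430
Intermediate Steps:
Function('N')(E, g) = Mul(2, E, g) (Function('N')(E, g) = Add(Mul(g, E), Mul(E, g)) = Add(Mul(E, g), Mul(E, g)) = Mul(2, E, g))
K = -40 (K = Mul(2, 4, -5) = -40)
Function('J')(B, Z) = -11 (Function('J')(B, Z) = Add(Add(-4, -6), -1) = Add(-10, -1) = -11)
Function('c')(d) = Mul(2, Pow(d, 2)) (Function('c')(d) = Mul(Mul(2, d), d) = Mul(2, Pow(d, 2)))
Add(1188, Function('c')(Function('J')(K, 8))) = Add(1188, Mul(2, Pow(-11, 2))) = Add(1188, Mul(2, 121)) = Add(1188, 242) = 1430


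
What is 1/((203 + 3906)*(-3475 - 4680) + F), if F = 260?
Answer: -1/33508635 ≈ -2.9843e-8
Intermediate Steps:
1/((203 + 3906)*(-3475 - 4680) + F) = 1/((203 + 3906)*(-3475 - 4680) + 260) = 1/(4109*(-8155) + 260) = 1/(-33508895 + 260) = 1/(-33508635) = -1/33508635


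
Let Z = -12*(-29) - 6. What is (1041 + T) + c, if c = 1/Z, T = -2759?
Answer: -587555/342 ≈ -1718.0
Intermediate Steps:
Z = 342 (Z = 348 - 6 = 342)
c = 1/342 ≈ 0.0029240
(1041 + T) + c = (1041 - 2759) + 1/342 = -1718 + 1/342 = -587555/342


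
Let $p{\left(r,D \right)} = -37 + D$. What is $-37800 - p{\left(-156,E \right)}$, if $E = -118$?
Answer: $-37645$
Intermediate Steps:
$-37800 - p{\left(-156,E \right)} = -37800 - \left(-37 - 118\right) = -37800 - -155 = -37800 + 155 = -37645$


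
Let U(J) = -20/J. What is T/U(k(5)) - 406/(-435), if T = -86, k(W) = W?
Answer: 673/30 ≈ 22.433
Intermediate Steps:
T/U(k(5)) - 406/(-435) = -86/((-20/5)) - 406/(-435) = -86/((-20*⅕)) - 406*(-1/435) = -86/(-4) + 14/15 = -86*(-¼) + 14/15 = 43/2 + 14/15 = 673/30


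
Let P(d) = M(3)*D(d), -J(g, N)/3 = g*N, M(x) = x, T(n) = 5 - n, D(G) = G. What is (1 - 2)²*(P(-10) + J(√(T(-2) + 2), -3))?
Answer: -3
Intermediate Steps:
J(g, N) = -3*N*g (J(g, N) = -3*g*N = -3*N*g)
P(d) = 3*d
(1 - 2)²*(P(-10) + J(√(T(-2) + 2), -3)) = (1 - 2)²*(3*(-10) - 3*(-3)*√((5 - 1*(-2)) + 2)) = (-1)²*(-30 - 3*(-3)*√((5 + 2) + 2)) = 1*(-30 - 3*(-3)*√(7 + 2)) = 1*(-30 - 3*(-3)*√9) = 1*(-30 - 3*(-3)*3) = 1*(-30 + 27) = 1*(-3) = -3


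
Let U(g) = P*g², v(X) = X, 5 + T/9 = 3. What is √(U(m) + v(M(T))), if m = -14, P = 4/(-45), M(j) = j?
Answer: I*√7970/15 ≈ 5.9517*I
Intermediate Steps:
T = -18 (T = -45 + 9*3 = -45 + 27 = -18)
P = -4/45 (P = 4*(-1/45) = -4/45 ≈ -0.088889)
U(g) = -4*g²/45
√(U(m) + v(M(T))) = √(-4/45*(-14)² - 18) = √(-4/45*196 - 18) = √(-784/45 - 18) = √(-1594/45) = I*√7970/15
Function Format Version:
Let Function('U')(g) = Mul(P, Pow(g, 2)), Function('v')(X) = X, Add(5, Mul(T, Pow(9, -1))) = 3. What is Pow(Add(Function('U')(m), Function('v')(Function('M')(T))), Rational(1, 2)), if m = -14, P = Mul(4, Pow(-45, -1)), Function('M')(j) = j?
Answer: Mul(Rational(1, 15), I, Pow(7970, Rational(1, 2))) ≈ Mul(5.9517, I)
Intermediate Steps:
T = -18 (T = Add(-45, Mul(9, 3)) = Add(-45, 27) = -18)
P = Rational(-4, 45) (P = Mul(4, Rational(-1, 45)) = Rational(-4, 45) ≈ -0.088889)
Function('U')(g) = Mul(Rational(-4, 45), Pow(g, 2))
Pow(Add(Function('U')(m), Function('v')(Function('M')(T))), Rational(1, 2)) = Pow(Add(Mul(Rational(-4, 45), Pow(-14, 2)), -18), Rational(1, 2)) = Pow(Add(Mul(Rational(-4, 45), 196), -18), Rational(1, 2)) = Pow(Add(Rational(-784, 45), -18), Rational(1, 2)) = Pow(Rational(-1594, 45), Rational(1, 2)) = Mul(Rational(1, 15), I, Pow(7970, Rational(1, 2)))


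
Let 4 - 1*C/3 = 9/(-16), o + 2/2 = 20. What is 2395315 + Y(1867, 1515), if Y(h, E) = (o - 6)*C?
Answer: 38327887/16 ≈ 2.3955e+6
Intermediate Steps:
o = 19 (o = -1 + 20 = 19)
C = 219/16 (C = 12 - 27/(-16) = 12 - 27*(-1)/16 = 12 - 3*(-9/16) = 12 + 27/16 = 219/16 ≈ 13.688)
Y(h, E) = 2847/16 (Y(h, E) = (19 - 6)*(219/16) = 13*(219/16) = 2847/16)
2395315 + Y(1867, 1515) = 2395315 + 2847/16 = 38327887/16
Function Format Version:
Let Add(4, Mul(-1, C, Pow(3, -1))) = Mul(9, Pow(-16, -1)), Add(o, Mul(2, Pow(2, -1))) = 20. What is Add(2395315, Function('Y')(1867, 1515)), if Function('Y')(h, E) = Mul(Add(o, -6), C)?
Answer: Rational(38327887, 16) ≈ 2.3955e+6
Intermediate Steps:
o = 19 (o = Add(-1, 20) = 19)
C = Rational(219, 16) (C = Add(12, Mul(-3, Mul(9, Pow(-16, -1)))) = Add(12, Mul(-3, Mul(9, Rational(-1, 16)))) = Add(12, Mul(-3, Rational(-9, 16))) = Add(12, Rational(27, 16)) = Rational(219, 16) ≈ 13.688)
Function('Y')(h, E) = Rational(2847, 16) (Function('Y')(h, E) = Mul(Add(19, -6), Rational(219, 16)) = Mul(13, Rational(219, 16)) = Rational(2847, 16))
Add(2395315, Function('Y')(1867, 1515)) = Add(2395315, Rational(2847, 16)) = Rational(38327887, 16)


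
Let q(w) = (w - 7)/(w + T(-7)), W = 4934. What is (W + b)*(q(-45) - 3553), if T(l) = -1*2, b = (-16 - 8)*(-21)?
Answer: -907814282/47 ≈ -1.9315e+7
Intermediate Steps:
b = 504 (b = -24*(-21) = 504)
T(l) = -2
q(w) = (-7 + w)/(-2 + w) (q(w) = (w - 7)/(w - 2) = (-7 + w)/(-2 + w))
(W + b)*(q(-45) - 3553) = (4934 + 504)*((-7 - 45)/(-2 - 45) - 3553) = 5438*(-52/(-47) - 3553) = 5438*(-1/47*(-52) - 3553) = 5438*(52/47 - 3553) = 5438*(-166939/47) = -907814282/47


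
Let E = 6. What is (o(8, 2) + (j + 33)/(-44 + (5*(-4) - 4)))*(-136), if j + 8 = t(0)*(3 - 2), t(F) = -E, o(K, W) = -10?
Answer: 1398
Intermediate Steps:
t(F) = -6 (t(F) = -1*6 = -6)
j = -14 (j = -8 - 6*(3 - 2) = -8 - 6*1 = -8 - 6 = -14)
(o(8, 2) + (j + 33)/(-44 + (5*(-4) - 4)))*(-136) = (-10 + (-14 + 33)/(-44 + (5*(-4) - 4)))*(-136) = (-10 + 19/(-44 + (-20 - 4)))*(-136) = (-10 + 19/(-44 - 24))*(-136) = (-10 + 19/(-68))*(-136) = (-10 + 19*(-1/68))*(-136) = (-10 - 19/68)*(-136) = -699/68*(-136) = 1398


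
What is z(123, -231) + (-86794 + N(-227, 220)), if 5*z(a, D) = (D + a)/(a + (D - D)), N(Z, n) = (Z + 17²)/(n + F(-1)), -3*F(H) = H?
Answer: -11761006636/135505 ≈ -86794.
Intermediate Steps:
F(H) = -H/3
N(Z, n) = (289 + Z)/(⅓ + n) (N(Z, n) = (Z + 17²)/(n - ⅓*(-1)) = (Z + 289)/(n + ⅓) = (289 + Z)/(⅓ + n))
z(a, D) = (D + a)/(5*a) (z(a, D) = ((D + a)/(a + (D - D)))/5 = ((D + a)/(a + 0))/5 = ((D + a)/a)/5 = (D + a)/(5*a))
z(123, -231) + (-86794 + N(-227, 220)) = (⅕)*(-231 + 123)/123 + (-86794 + 3*(289 - 227)/(1 + 3*220)) = (⅕)*(1/123)*(-108) + (-86794 + 3*62/(1 + 660)) = -36/205 + (-86794 + 3*62/661) = -36/205 + (-86794 + 3*(1/661)*62) = -36/205 + (-86794 + 186/661) = -36/205 - 57370648/661 = -11761006636/135505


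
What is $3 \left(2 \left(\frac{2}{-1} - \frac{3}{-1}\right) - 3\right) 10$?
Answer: $-30$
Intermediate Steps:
$3 \left(2 \left(\frac{2}{-1} - \frac{3}{-1}\right) - 3\right) 10 = 3 \left(2 \left(2 \left(-1\right) - -3\right) - 3\right) 10 = 3 \left(2 \left(-2 + 3\right) - 3\right) 10 = 3 \left(2 \cdot 1 - 3\right) 10 = 3 \left(2 - 3\right) 10 = 3 \left(-1\right) 10 = \left(-3\right) 10 = -30$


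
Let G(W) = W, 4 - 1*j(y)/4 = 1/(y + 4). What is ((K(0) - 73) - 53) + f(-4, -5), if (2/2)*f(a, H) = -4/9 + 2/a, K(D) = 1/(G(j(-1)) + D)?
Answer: -50243/396 ≈ -126.88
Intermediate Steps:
j(y) = 16 - 4/(4 + y) (j(y) = 16 - 4/(y + 4) = 16 - 4/(4 + y))
K(D) = 1/(44/3 + D) (K(D) = 1/(4*(15 + 4*(-1))/(4 - 1) + D) = 1/(4*(15 - 4)/3 + D) = 1/(4*(⅓)*11 + D) = 1/(44/3 + D))
f(a, H) = -4/9 + 2/a
((K(0) - 73) - 53) + f(-4, -5) = ((3/(44 + 3*0) - 73) - 53) + (-4/9 + 2/(-4)) = ((3/(44 + 0) - 73) - 53) + (-4/9 + 2*(-¼)) = ((3/44 - 73) - 53) + (-4/9 - ½) = ((3*(1/44) - 73) - 53) - 17/18 = ((3/44 - 73) - 53) - 17/18 = (-3209/44 - 53) - 17/18 = -5541/44 - 17/18 = -50243/396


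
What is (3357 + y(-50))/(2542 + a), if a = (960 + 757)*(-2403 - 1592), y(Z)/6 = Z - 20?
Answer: -2937/6856873 ≈ -0.00042833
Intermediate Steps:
y(Z) = -120 + 6*Z (y(Z) = 6*(Z - 20) = 6*(-20 + Z) = -120 + 6*Z)
a = -6859415 (a = 1717*(-3995) = -6859415)
(3357 + y(-50))/(2542 + a) = (3357 + (-120 + 6*(-50)))/(2542 - 6859415) = (3357 + (-120 - 300))/(-6856873) = (3357 - 420)*(-1/6856873) = 2937*(-1/6856873) = -2937/6856873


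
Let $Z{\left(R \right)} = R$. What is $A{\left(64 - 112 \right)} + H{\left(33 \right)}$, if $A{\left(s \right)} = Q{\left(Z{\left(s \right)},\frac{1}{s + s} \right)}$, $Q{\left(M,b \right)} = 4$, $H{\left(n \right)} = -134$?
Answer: $-130$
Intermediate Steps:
$A{\left(s \right)} = 4$
$A{\left(64 - 112 \right)} + H{\left(33 \right)} = 4 - 134 = -130$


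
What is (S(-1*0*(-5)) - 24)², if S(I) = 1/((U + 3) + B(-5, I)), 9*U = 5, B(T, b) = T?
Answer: 103041/169 ≈ 609.71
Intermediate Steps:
U = 5/9 (U = (⅑)*5 = 5/9 ≈ 0.55556)
S(I) = -9/13 (S(I) = 1/((5/9 + 3) - 5) = 1/(32/9 - 5) = 1/(-13/9) = -9/13)
(S(-1*0*(-5)) - 24)² = (-9/13 - 24)² = (-321/13)² = 103041/169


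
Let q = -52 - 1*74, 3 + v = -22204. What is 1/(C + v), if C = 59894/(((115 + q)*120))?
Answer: -660/14686567 ≈ -4.4939e-5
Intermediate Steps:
v = -22207 (v = -3 - 22204 = -22207)
q = -126 (q = -52 - 74 = -126)
C = -29947/660 (C = 59894/(((115 - 126)*120)) = 59894/((-11*120)) = 59894/(-1320) = 59894*(-1/1320) = -29947/660 ≈ -45.374)
1/(C + v) = 1/(-29947/660 - 22207) = 1/(-14686567/660) = -660/14686567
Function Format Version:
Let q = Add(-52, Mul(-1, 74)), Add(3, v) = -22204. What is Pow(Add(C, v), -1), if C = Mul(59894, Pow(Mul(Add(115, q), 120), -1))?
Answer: Rational(-660, 14686567) ≈ -4.4939e-5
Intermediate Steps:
v = -22207 (v = Add(-3, -22204) = -22207)
q = -126 (q = Add(-52, -74) = -126)
C = Rational(-29947, 660) (C = Mul(59894, Pow(Mul(Add(115, -126), 120), -1)) = Mul(59894, Pow(Mul(-11, 120), -1)) = Mul(59894, Pow(-1320, -1)) = Mul(59894, Rational(-1, 1320)) = Rational(-29947, 660) ≈ -45.374)
Pow(Add(C, v), -1) = Pow(Add(Rational(-29947, 660), -22207), -1) = Pow(Rational(-14686567, 660), -1) = Rational(-660, 14686567)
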